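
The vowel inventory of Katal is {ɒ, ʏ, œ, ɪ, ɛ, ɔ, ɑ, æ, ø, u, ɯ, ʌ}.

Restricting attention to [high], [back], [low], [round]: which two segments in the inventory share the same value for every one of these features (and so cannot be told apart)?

On the given features, /œ/ and /ø/ have an identical profile: [−high], [−back], [−low], [+round]. No other two segments in the inventory coincide on all 4 features. (They do differ in [tense], which is not among the given features.)

œ, ø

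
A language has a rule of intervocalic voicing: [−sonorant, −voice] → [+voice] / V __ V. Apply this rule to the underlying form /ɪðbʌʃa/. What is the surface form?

/ʃ/ satisfies [−sonorant, −voice] and sits in V __ V. The [+voice] counterpart of the voiceless postalveolar fricative is /ʒ/. Other segments in /ɪðbʌʃa/ either fail the structural description or are not in the environment, so the surface form is [ɪðbʌʒa].

[ɪðbʌʒa]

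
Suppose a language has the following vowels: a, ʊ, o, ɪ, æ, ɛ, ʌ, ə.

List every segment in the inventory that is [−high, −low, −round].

ɛ, ʌ, ə

Checking each segment against [−high], [−low], [−round]: /ɛ/ (mid front unrounded lax vowel), /ʌ/ (mid back unrounded lax vowel), /ə/ (mid central vowel (schwa)) satisfy every feature; every other segment in the inventory fails at least one.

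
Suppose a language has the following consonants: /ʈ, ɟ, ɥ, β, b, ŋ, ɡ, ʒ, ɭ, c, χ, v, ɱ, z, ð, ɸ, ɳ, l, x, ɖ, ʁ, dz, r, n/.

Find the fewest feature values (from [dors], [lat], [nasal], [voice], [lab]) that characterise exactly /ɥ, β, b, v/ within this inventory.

[+voice, −nasal, +lab]

The class [+voice], [−nasal], [+labial] has exactly /ɥ, β, b, v/ as its extension in this inventory. No smaller conjunction from the listed features achieves this: [−nasal, +labial] alone would also admit /ɸ/; [+voice, +labial] alone would also admit /ɱ/; [+voice, −nasal] alone would also admit /ɟ, ɡ, ʒ, ɭ, …/; and checking the remaining two-feature bundles turns up none with this extension.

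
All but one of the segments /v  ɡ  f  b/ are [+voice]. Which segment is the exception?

/b, ɡ, v/ are all [+voice]; /f/ (voiceless labiodental fricative) is [-voice].

f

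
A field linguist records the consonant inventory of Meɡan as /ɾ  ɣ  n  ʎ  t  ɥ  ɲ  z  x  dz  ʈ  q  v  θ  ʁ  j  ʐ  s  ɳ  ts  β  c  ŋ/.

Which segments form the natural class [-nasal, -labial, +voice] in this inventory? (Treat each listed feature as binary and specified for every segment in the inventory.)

Eliminate segments failing any feature: /n, ɲ, ɳ, ŋ/ are [+nasal]; /t, x, ʈ, q, θ, s, ts, c/ are [-voice]; /ɥ, v, β/ are [+labial]. The remaining /ɾ, ɣ, ʎ, z, dz, ʁ, j, ʐ/ satisfy [-nasal], [-labial], [+voice].

ɾ, ɣ, ʎ, z, dz, ʁ, j, ʐ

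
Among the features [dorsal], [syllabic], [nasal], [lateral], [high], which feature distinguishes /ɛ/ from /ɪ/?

The two segments share [+dorsal], [+syllabic], [-nasal], [-lateral]. The only feature from the list on which they differ: /ɛ/ is [-high] while /ɪ/ is [+high].

[high]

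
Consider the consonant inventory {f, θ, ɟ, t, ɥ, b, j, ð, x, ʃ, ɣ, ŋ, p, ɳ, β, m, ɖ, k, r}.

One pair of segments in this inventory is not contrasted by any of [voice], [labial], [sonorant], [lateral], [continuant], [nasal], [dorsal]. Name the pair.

θ, ʃ

Both /θ/ and /ʃ/ are [−voice], [−labial], [−sonorant], [−lateral], [+continuant], [−nasal], [−dorsal]. Since the list omits [strident] and [anterior] — which do distinguish the voiceless dental fricative from the voiceless postalveolar fricative — this pair collapses; all other pairs remain distinct.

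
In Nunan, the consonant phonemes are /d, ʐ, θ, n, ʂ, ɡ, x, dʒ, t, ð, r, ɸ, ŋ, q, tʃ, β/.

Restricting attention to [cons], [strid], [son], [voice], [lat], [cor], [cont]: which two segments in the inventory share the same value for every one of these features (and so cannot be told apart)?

/ɸ/ (voiceless bilabial fricative) and /x/ (voiceless velar fricative) are both [+consonantal], [−strident], [−sonorant], [−voice], [−lateral], [−coronal], [+continuant], so none of the listed features separates them. (They do differ in [labial] and [dorsal], which are not among the given features.) Every other pair in the inventory differs on at least one listed feature.

ɸ, x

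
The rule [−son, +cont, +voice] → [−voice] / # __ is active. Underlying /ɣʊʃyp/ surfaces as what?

[xʊʃyp]

Only the initial segment /ɣ/ is both word-initial and matches the structural description. It is a voiced velar fricative, so [−son, +cont, +voice] holds; changing it to [−voice] with all other features held fixed yields /x/ (voiceless velar fricative). No other segment meets both the structural description and the environment, so the output is [xʊʃyp].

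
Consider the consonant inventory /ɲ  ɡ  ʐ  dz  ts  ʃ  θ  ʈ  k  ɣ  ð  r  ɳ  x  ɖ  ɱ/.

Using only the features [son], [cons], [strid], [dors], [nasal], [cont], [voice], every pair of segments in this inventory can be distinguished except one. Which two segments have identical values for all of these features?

On the given features, /ɳ/ and /ɱ/ have an identical profile: [+sonorant], [+consonantal], [−strident], [−dorsal], [+nasal], [−continuant], [+voice]. No other two segments in the inventory coincide on all 7 features. (They do differ in [labial] and [coronal], which are not among the given features.)

ɳ, ɱ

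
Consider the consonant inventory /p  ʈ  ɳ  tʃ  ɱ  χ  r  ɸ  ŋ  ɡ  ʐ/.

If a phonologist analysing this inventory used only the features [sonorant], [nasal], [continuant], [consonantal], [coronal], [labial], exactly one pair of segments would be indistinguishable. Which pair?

/ʈ/ (voiceless retroflex stop) and /tʃ/ (voiceless postalveolar affricate) are both [-sonorant], [-nasal], [-continuant], [+consonantal], [+coronal], [-labial], so none of the listed features separates them. (They do differ in [strident], [delayed release] and [distributed], which are not among the given features.) Every other pair in the inventory differs on at least one listed feature.

ʈ, tʃ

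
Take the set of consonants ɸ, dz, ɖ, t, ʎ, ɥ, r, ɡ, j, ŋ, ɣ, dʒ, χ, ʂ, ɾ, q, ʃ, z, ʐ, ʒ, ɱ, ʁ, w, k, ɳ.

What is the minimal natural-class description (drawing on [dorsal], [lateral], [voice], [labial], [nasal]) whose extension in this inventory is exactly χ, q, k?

/χ, q, k/ are all [−voice], [+dorsal], and no other segment in the inventory matches both values. Dropping any one of them over-generates: [+dorsal] alone would also admit /ʎ, ɥ, ɡ, j, …/; [−voice] alone would also admit /ɸ, t, ʂ, ʃ/. No other single listed feature picks out exactly this set either, so fewer than two features will not do.

[−voice, +dorsal]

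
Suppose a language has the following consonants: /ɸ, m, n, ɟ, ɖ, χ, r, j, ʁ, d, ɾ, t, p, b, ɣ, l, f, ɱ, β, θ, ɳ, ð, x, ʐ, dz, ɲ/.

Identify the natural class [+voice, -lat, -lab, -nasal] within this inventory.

ɟ, ɖ, r, j, ʁ, d, ɾ, ɣ, ð, ʐ, dz

Among the inventory, the [+voice] segments are /m, n, ɟ, ɖ, r, j, ʁ, d, ɾ, b, ɣ, l, ɱ, β, ɳ, ð, ʐ, dz, ɲ/.
Of those, [-lateral] gives /m, n, ɟ, ɖ, r, j, ʁ, d, ɾ, b, ɣ, ɱ, β, ɳ, ð, ʐ, dz, ɲ/.
Of those, [-labial] gives /n, ɟ, ɖ, r, j, ʁ, d, ɾ, ɣ, ɳ, ð, ʐ, dz, ɲ/.
Intersecting with [-nasal] leaves /ɟ, ɖ, r, j, ʁ, d, ɾ, ɣ, ð, ʐ, dz/.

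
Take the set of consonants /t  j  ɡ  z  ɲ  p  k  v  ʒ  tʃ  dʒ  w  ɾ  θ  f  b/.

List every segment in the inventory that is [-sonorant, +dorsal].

ɡ, k

Checking each segment against [-sonorant], [+dorsal]: /ɡ/ (voiced velar stop), /k/ (voiceless velar stop) satisfy every feature; every other segment in the inventory fails at least one.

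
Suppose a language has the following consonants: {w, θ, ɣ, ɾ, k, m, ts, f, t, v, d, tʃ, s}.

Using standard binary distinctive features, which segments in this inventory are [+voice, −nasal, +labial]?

w, v

The [+voice] segments are /w, ɣ, ɾ, m, v, d/.
Intersecting with [−nasal] gives /w, ɣ, ɾ, v, d/.
Then [+labial] leaves /w, v/.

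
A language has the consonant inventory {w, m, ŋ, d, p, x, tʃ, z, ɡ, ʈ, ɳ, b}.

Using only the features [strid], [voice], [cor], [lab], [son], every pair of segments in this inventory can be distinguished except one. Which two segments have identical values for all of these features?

On the given features, /w/ and /m/ have an identical profile: [-strident], [+voice], [-coronal], [+labial], [+sonorant]. No other two segments in the inventory coincide on all 5 features. (They do differ in [nasal], [continuant], [round] and [dorsal], which are not among the given features.)

w, m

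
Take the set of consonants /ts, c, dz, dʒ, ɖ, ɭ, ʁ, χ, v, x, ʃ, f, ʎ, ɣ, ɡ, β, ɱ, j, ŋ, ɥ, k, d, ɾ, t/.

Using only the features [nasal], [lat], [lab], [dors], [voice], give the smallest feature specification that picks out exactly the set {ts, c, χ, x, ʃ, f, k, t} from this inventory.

[−voice]

Every target segment is [−voice] and no other inventory member is, so one feature is enough.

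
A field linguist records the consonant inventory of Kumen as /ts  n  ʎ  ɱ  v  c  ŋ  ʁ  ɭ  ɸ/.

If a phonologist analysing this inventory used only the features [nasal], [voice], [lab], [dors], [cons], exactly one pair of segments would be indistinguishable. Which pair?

On the given features, /ʁ/ and /ʎ/ have an identical profile: [−nasal], [+voice], [−labial], [+dorsal], [+consonantal]. No other two segments in the inventory coincide on all 5 features. (They do differ in [lateral], [high] and [back], which are not among the given features.)

ʁ, ʎ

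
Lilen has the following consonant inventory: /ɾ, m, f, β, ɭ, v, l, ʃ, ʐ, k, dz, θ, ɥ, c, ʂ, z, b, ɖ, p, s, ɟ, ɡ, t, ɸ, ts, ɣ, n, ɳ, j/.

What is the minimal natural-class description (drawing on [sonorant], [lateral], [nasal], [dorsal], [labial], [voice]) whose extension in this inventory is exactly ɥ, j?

Every target segment is [+sonorant], [+dorsal]; each remaining inventory member fails at least one of these. Each conjunct is needed — [+dorsal] alone would also admit /k, c, ɟ, ɡ, …/; [+sonorant] alone would also admit /ɾ, m, ɭ, l, …/ — and no other single listed feature has exactly this extension, so two is the minimum.

[+sonorant, +dorsal]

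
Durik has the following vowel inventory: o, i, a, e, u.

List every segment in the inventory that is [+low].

The [+low] segments here are /a/; the remaining /o, i, e, u/ are [−low].

a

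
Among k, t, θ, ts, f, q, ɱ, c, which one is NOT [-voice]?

ɱ

/ɱ/ is the labiodental nasal, which is [+voice]; the rest — /f, ts, k, q, t, c, θ/ — are [-voice].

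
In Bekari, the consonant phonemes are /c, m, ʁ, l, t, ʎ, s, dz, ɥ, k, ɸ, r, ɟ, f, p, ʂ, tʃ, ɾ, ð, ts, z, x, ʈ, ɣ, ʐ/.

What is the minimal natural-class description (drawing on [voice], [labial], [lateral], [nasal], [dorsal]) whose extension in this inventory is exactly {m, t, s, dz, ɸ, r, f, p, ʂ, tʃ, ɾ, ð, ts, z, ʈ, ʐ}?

/m, t, s, dz, ɸ, r, f, p, ʂ, tʃ, ɾ, ð, ts, z, ʈ, ʐ/ are all [−lateral], [−dorsal], and no other segment in the inventory matches both values. Dropping any one of them over-generates: [−dorsal] alone would also admit /l/; [−lateral] alone would also admit /c, ʁ, ɥ, k, …/. No other single listed feature picks out exactly this set either, so fewer than two features will not do.

[−lateral, −dorsal]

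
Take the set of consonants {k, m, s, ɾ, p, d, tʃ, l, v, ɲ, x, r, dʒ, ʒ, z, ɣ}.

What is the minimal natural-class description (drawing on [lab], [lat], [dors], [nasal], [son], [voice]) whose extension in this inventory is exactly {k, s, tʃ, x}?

[−voice, −lab]

/k, s, tʃ, x/ are all [−voice], [−labial], and no other segment in the inventory matches both values. Dropping any one of them over-generates: [−labial] alone would also admit /ɾ, d, l, ɲ, …/; [−voice] alone would also admit /p/. No other single listed feature picks out exactly this set either, so fewer than two features will not do.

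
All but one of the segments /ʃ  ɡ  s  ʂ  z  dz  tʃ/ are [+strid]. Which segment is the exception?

ɡ

/dz, s, ʃ, ʂ, z, tʃ/ are all [+strident]; /ɡ/ (voiced velar stop) is [−strident].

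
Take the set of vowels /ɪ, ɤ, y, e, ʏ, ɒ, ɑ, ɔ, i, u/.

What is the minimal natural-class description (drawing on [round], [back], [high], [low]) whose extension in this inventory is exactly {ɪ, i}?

[+high, -round]

/ɪ, i/ are all [+high], [-round], and no other segment in the inventory matches both values. Dropping any one of them over-generates: [-round] alone would also admit /ɤ, e, ɑ/; [+high] alone would also admit /y, ʏ, u/. No other single listed feature picks out exactly this set either, so fewer than two features will not do.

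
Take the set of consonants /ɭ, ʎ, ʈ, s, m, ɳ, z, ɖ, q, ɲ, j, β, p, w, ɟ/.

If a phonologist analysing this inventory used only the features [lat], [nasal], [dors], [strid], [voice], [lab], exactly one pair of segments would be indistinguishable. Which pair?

On the given features, /j/ and /ɟ/ have an identical profile: [−lateral], [−nasal], [+dorsal], [−strident], [+voice], [−labial]. No other two segments in the inventory coincide on all 6 features. (They do differ in [sonorant] and [continuant], which are not among the given features.)

j, ɟ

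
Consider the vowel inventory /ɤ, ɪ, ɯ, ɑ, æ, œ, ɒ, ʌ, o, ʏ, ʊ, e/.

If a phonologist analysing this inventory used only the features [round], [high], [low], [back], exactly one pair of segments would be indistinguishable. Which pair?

ʌ, ɤ

Both /ʌ/ and /ɤ/ are [−round], [−high], [−low], [+back]. Since the list omits [tense] — which does distinguish the mid back unrounded lax vowel from the mid back unrounded tense vowel — this pair collapses; all other pairs remain distinct.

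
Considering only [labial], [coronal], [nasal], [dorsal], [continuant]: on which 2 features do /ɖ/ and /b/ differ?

[labial], [coronal]

/ɖ/ (voiced retroflex stop) and /b/ (voiced bilabial stop) agree on [−nasal], [−dorsal], [−continuant]. They differ on [labial] (/ɖ/ [−], /b/ [+]), [coronal] (/ɖ/ [+], /b/ [−]).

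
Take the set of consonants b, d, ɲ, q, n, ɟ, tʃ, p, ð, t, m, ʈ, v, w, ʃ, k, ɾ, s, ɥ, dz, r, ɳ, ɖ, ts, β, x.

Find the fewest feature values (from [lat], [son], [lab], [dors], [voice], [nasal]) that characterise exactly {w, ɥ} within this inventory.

[+lab, +dors]

/w, ɥ/ are all [+labial], [+dorsal], and no other segment in the inventory matches both values. Dropping any one of them over-generates: [+dorsal] alone would also admit /ɲ, q, ɟ, k, …/; [+labial] alone would also admit /b, p, m, v, …/. No other single listed feature picks out exactly this set either, so fewer than two features will not do.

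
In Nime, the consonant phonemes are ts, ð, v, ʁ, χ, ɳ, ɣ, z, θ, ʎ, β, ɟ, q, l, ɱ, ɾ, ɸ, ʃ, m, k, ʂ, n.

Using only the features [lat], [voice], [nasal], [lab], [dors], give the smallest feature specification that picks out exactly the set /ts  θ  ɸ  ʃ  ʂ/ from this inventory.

The class [−voice], [−dorsal] has exactly /ts, θ, ɸ, ʃ, ʂ/ as its extension in this inventory. No smaller conjunction from the listed features achieves this: [−dorsal] alone would also admit /ð, v, ɳ, z, …/; [−voice] alone would also admit /χ, q, k/; and checking the remaining single features turns up none with this extension.

[−voice, −dors]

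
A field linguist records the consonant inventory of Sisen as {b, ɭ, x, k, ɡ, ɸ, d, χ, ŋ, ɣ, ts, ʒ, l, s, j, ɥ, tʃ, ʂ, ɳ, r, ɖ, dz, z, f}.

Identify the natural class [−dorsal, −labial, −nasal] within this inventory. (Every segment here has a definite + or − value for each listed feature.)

The [−dorsal] segments are /b, ɭ, ɸ, d, ts, ʒ, l, s, tʃ, ʂ, ɳ, r, ɖ, dz, z, f/.
Then [−labial] gives /ɭ, d, ts, ʒ, l, s, tʃ, ʂ, ɳ, r, ɖ, dz, z/.
Intersecting with [−nasal] leaves /ɭ, d, ts, ʒ, l, s, tʃ, ʂ, r, ɖ, dz, z/.

ɭ, d, ts, ʒ, l, s, tʃ, ʂ, r, ɖ, dz, z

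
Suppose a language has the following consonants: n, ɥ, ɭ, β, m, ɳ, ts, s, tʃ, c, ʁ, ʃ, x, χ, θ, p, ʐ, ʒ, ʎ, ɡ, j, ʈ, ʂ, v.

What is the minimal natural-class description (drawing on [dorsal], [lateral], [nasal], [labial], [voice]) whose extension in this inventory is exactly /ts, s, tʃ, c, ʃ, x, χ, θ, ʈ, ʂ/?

Every target segment is [-voice], [-labial]; each remaining inventory member fails at least one of these. Each conjunct is needed — [-labial] alone would also admit /n, ɭ, ɳ, ʁ, …/; [-voice] alone would also admit /p/ — and no other single listed feature has exactly this extension, so two is the minimum.

[-voice, -labial]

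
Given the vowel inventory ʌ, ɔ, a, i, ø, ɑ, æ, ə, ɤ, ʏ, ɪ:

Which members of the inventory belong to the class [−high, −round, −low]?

Checking each segment against [−high], [−round], [−low]: /ʌ/ (mid back unrounded lax vowel), /ə/ (mid central vowel (schwa)), /ɤ/ (mid back unrounded tense vowel) satisfy every feature; every other segment in the inventory fails at least one.

ʌ, ə, ɤ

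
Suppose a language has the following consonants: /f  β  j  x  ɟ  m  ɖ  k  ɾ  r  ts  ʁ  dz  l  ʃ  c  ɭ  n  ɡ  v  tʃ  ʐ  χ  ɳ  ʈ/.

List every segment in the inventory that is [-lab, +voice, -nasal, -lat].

Checking each segment against [-labial], [+voice], [-nasal], [-lateral]: /j/ (palatal glide), /ɟ/ (voiced palatal stop), /ɖ/ (voiced retroflex stop), /ɾ/ (alveolar tap), /r/ (alveolar trill), /ʁ/ (voiced uvular fricative), among others, satisfy every feature; every other segment in the inventory fails at least one.

j, ɟ, ɖ, ɾ, r, ʁ, dz, ɡ, ʐ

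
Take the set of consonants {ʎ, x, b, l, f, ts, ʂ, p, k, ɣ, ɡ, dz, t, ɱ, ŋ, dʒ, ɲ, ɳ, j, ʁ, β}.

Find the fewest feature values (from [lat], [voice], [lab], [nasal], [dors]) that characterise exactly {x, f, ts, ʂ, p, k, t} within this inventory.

[−voice]

Every target segment is [−voice] and no other inventory member is, so one feature is enough.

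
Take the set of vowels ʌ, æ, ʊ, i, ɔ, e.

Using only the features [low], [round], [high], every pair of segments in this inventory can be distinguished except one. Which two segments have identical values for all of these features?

e, ʌ

Both /e/ and /ʌ/ are [-low], [-round], [-high]. Since the list omits [back] and [tense] — which do distinguish the mid front unrounded tense vowel from the mid back unrounded lax vowel — this pair collapses; all other pairs remain distinct.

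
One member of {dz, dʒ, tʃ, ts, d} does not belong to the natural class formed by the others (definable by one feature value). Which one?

d

/dʒ, dz, tʃ, ts/ are all [+delayed release], but /d/ (voiced alveolar stop) is [−delayed release]. No other single segment can be removed to leave a set sharing one feature value that the removed segment lacks, so /d/ is the odd one out.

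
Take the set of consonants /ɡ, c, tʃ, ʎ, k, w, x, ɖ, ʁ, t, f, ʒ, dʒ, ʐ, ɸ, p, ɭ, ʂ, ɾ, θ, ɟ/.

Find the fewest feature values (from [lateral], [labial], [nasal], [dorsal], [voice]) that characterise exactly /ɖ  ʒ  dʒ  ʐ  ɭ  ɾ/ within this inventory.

Every target segment is [+voice], [−dorsal]; each remaining inventory member fails at least one of these. Each conjunct is needed — [−dorsal] alone would also admit /tʃ, t, f, ɸ, …/; [+voice] alone would also admit /ɡ, ʎ, w, ʁ, …/ — and no other single listed feature has exactly this extension, so two is the minimum.

[+voice, −dorsal]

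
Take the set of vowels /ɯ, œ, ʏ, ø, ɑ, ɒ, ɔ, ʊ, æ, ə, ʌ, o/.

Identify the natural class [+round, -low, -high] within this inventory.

œ, ø, ɔ, o

The [+round] segments are /œ, ʏ, ø, ɒ, ɔ, ʊ, o/.
Among these, [-low] gives /œ, ʏ, ø, ɔ, ʊ, o/.
Then [-high] leaves /œ, ø, ɔ, o/.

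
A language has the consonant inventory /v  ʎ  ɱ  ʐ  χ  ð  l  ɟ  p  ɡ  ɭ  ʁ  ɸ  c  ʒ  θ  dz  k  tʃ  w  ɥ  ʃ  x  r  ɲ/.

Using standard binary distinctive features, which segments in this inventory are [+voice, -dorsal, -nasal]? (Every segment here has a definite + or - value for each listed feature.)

Among the inventory, the [+voice] segments are /v, ʎ, ɱ, ʐ, ð, l, ɟ, ɡ, ɭ, ʁ, ʒ, dz, w, ɥ, r, ɲ/.
Then [-dorsal] gives /v, ɱ, ʐ, ð, l, ɭ, ʒ, dz, r/.
Then [-nasal] leaves /v, ʐ, ð, l, ɭ, ʒ, dz, r/.

v, ʐ, ð, l, ɭ, ʒ, dz, r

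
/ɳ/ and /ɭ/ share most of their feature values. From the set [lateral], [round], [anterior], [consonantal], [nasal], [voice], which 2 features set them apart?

[nasal], [lateral]

/ɳ/ (retroflex nasal) and /ɭ/ (retroflex lateral approximant) agree on [−round], [−anterior], [+consonantal], [+voice]. They differ on [nasal] (/ɳ/ [+], /ɭ/ [−]), [lateral] (/ɳ/ [−], /ɭ/ [+]).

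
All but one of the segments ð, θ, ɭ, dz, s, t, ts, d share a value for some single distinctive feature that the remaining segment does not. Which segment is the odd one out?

ɭ

The remaining segments after removing /ɭ/ share [+anterior]; /ɭ/ (retroflex lateral approximant) is [−anterior]. For every other candidate removal, the leftover set fails to share any single feature value that the removed segment lacks.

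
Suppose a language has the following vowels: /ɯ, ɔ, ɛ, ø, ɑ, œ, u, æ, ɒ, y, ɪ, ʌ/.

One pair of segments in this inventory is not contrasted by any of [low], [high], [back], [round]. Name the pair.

On the given features, /œ/ and /ø/ have an identical profile: [−low], [−high], [−back], [+round]. No other two segments in the inventory coincide on all 4 features. (They do differ in [tense], which is not among the given features.)

œ, ø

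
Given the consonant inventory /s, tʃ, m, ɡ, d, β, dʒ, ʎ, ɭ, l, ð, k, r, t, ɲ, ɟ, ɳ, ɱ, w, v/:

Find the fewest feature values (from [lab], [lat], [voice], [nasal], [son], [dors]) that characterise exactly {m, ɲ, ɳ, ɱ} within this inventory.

/m, ɲ, ɳ, ɱ/ are exactly the [+nasal] segments in the inventory, so a single feature suffices.

[+nasal]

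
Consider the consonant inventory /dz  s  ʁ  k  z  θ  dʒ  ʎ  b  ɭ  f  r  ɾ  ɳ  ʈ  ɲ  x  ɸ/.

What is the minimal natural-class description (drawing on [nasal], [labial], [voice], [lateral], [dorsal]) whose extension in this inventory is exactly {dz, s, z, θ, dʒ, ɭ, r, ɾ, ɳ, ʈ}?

[−labial, −dorsal]

The class [−labial], [−dorsal] has exactly /dz, s, z, θ, dʒ, ɭ, r, ɾ, ɳ, ʈ/ as its extension in this inventory. No smaller conjunction from the listed features achieves this: [−dorsal] alone would also admit /b, f, ɸ/; [−labial] alone would also admit /ʁ, k, ʎ, ɲ, …/; and checking the remaining single features turns up none with this extension.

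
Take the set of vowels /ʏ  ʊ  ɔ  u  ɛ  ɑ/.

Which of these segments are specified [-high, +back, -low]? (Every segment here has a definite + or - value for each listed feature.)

ɔ

First, the [-high] segments are /ɔ, ɛ, ɑ/.
Then [+back] gives /ɔ, ɑ/.
Then [-low] leaves /ɔ/.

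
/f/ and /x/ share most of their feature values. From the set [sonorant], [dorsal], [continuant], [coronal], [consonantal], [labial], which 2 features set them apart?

/f/ (voiceless labiodental fricative) and /x/ (voiceless velar fricative) agree on [-sonorant], [+continuant], [-coronal], [+consonantal]. They differ on [labial] (/f/ [+], /x/ [-]), [dorsal] (/f/ [-], /x/ [+]).

[labial], [dorsal]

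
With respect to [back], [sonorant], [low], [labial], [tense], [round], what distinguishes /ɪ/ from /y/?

The two segments share [-back], [+sonorant], [-low]. The only features from the list on which they differ: /ɪ/ is [-labial] while /y/ is [+labial]; /ɪ/ is [-round] while /y/ is [+round]; /ɪ/ is [-tense] while /y/ is [+tense].

[labial], [round], [tense]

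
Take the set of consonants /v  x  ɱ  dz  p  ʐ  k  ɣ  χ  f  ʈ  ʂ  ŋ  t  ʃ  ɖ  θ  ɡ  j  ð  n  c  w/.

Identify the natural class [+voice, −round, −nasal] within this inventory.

v, dz, ʐ, ɣ, ɖ, ɡ, j, ð

First, the [+voice] segments are /v, ɱ, dz, ʐ, ɣ, ŋ, ɖ, ɡ, j, ð, n, w/.
Within that set, [−round] gives /v, ɱ, dz, ʐ, ɣ, ŋ, ɖ, ɡ, j, ð, n/.
Among these, [−nasal] leaves /v, dz, ʐ, ɣ, ɖ, ɡ, j, ð/.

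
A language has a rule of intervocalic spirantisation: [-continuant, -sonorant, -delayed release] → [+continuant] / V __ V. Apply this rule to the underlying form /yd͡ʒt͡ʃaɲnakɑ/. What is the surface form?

/k/ satisfies [-continuant, -sonorant, -delayed release] and sits in V __ V. The [+continuant] counterpart of the voiceless velar stop is /x/. Other segments in /yd͡ʒt͡ʃaɲnakɑ/ either fail the structural description or are not in the environment, so the surface form is [yd͡ʒt͡ʃaɲnaxɑ].

[yd͡ʒt͡ʃaɲnaxɑ]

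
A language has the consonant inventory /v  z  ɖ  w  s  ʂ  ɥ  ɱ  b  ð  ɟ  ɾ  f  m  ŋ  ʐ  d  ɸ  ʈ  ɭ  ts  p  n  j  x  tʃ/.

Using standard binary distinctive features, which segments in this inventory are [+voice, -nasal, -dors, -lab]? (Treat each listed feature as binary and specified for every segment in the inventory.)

First, the [+voice] segments are /v, z, ɖ, w, ɥ, ɱ, b, ð, ɟ, ɾ, m, ŋ, ʐ, d, ɭ, n, j/.
Of those, [-nasal] gives /v, z, ɖ, w, ɥ, b, ð, ɟ, ɾ, ʐ, d, ɭ, j/.
Then [-dorsal] gives /v, z, ɖ, b, ð, ɾ, ʐ, d, ɭ/.
Intersecting with [-labial] leaves /z, ɖ, ð, ɾ, ʐ, d, ɭ/.

z, ɖ, ð, ɾ, ʐ, d, ɭ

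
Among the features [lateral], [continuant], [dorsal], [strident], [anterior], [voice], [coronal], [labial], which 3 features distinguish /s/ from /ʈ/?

/s/ (voiceless alveolar fricative) and /ʈ/ (voiceless retroflex stop) agree on [−lateral], [−dorsal], [−voice], [+coronal], [−labial]. They differ on [continuant] (/s/ [+], /ʈ/ [−]), [strident] (/s/ [+], /ʈ/ [−]), [anterior] (/s/ [+], /ʈ/ [−]).

[continuant], [strident], [anterior]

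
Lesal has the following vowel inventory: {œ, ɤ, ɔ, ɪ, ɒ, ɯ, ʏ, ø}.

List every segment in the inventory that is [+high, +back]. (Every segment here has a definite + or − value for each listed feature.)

Checking each segment against [+high], [+back]: /ɯ/ (high back unrounded vowel) satisfies every feature; every other segment in the inventory fails at least one.

ɯ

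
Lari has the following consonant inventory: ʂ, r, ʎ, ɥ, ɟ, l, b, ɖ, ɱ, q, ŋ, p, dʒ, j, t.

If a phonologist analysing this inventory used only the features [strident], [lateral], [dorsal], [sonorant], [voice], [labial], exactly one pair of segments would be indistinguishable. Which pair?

ŋ, j

On the given features, /ŋ/ and /j/ have an identical profile: [−strident], [−lateral], [+dorsal], [+sonorant], [+voice], [−labial]. No other two segments in the inventory coincide on all 6 features. (They do differ in [nasal], [continuant] and [back], which are not among the given features.)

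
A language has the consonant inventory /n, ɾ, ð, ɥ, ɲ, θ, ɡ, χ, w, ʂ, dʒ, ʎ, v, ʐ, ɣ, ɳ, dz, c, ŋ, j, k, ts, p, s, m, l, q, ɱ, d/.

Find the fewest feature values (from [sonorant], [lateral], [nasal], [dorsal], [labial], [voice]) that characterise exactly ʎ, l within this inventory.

[+lateral]

/ʎ, l/ are exactly the [+lateral] segments in the inventory, so a single feature suffices.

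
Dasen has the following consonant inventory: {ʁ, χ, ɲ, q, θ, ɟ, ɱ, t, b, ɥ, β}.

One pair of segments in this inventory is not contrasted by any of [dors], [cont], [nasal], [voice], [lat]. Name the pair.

ʁ, ɥ

/ʁ/ (voiced uvular fricative) and /ɥ/ (labial-palatal glide) are both [+dorsal], [+continuant], [−nasal], [+voice], [−lateral], so none of the listed features separates them. (They do differ in [labial], [round], [high] and [back], which are not among the given features.) Every other pair in the inventory differs on at least one listed feature.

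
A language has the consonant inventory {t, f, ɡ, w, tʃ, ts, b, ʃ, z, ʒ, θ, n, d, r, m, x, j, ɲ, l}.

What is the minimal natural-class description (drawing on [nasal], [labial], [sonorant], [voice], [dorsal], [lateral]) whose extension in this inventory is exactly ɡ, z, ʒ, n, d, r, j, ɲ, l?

The class [+voice], [-labial] has exactly /ɡ, z, ʒ, n, d, r, j, ɲ, l/ as its extension in this inventory. No smaller conjunction from the listed features achieves this: [-labial] alone would also admit /t, tʃ, ts, ʃ, …/; [+voice] alone would also admit /w, b, m/; and checking the remaining single features turns up none with this extension.

[+voice, -labial]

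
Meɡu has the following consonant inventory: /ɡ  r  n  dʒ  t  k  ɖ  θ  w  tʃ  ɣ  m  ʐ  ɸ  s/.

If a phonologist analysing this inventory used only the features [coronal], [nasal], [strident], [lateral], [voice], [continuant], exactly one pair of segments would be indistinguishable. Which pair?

w, ɣ

Both /w/ and /ɣ/ are [-coronal], [-nasal], [-strident], [-lateral], [+voice], [+continuant]. Since the list omits [sonorant], [labial] and [round] — which do distinguish the labial-velar glide from the voiced velar fricative — this pair collapses; all other pairs remain distinct.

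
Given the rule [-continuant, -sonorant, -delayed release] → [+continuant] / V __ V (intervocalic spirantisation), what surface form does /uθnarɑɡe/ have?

[uθnarɑɣe]

/ɡ/ satisfies [-continuant, -sonorant, -delayed release] and sits in V __ V. The [+continuant] counterpart of the voiced velar stop is /ɣ/. Other segments in /uθnarɑɡe/ either fail the structural description or are not in the environment, so the surface form is [uθnarɑɣe].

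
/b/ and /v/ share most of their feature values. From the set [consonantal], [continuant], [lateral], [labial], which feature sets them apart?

[continuant]

/b/ (voiced bilabial stop) and /v/ (voiced labiodental fricative) agree on [+consonantal], [−lateral], [+labial]. They differ on [continuant] (/b/ [−], /v/ [+]).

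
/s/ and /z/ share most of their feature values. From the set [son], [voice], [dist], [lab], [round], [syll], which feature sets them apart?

/s/ (voiceless alveolar fricative) and /z/ (voiced alveolar fricative) agree on [−sonorant], [−distributed], [−labial], [−round], [−syllabic]. They differ on [voice] (/s/ [−], /z/ [+]).

[voice]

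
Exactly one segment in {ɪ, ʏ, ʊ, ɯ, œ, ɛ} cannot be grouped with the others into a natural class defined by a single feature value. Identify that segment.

ɯ

[tense] groups all but one: /ʏ, ɛ, ɪ, œ, ʊ/ share [-tense] while /ɯ/ (high back unrounded vowel) alone is [+tense]. Removing any other segment would not leave a single-feature class that excludes it.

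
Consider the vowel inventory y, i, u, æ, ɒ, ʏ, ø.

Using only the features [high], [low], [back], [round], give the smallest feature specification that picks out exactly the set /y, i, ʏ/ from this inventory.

The class [+high], [-back] has exactly /y, i, ʏ/ as its extension in this inventory. No smaller conjunction from the listed features achieves this: [-back] alone would also admit /æ, ø/; [+high] alone would also admit /u/; and checking the remaining single features turns up none with this extension.

[+high, -back]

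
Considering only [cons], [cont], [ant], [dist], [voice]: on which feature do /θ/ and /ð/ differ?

[voice]

/θ/ is the voiceless dental fricative and /ð/ is the voiced dental fricative. Both are [+consonantal], [+continuant], [+anterior], [+distributed]. /θ/ is [-voice] while /ð/ is [+voice], so the distinguishing feature is [voice].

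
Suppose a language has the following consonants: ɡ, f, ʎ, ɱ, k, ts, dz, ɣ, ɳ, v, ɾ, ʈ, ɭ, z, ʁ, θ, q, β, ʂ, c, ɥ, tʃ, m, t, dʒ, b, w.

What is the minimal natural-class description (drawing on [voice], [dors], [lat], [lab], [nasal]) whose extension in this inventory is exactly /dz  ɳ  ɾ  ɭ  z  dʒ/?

/dz, ɳ, ɾ, ɭ, z, dʒ/ are all [+voice], [-labial], [-dorsal], and no other segment in the inventory matches all three values. Dropping any one of them over-generates: [-labial, -dorsal] alone would also admit /ts, ʈ, θ, ʂ, …/; [+voice, -dorsal] alone would also admit /ɱ, v, β, m, …/; [+voice, -labial] alone would also admit /ɡ, ʎ, ɣ, ʁ/. No other combination of two listed features picks out exactly this set either, so fewer than three features will not do.

[+voice, -lab, -dors]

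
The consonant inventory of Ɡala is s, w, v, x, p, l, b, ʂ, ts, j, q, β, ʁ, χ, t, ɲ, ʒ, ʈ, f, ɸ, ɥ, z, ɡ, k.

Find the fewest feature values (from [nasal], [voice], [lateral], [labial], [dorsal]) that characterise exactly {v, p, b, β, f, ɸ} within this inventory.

[+labial, −dorsal]

The class [+labial], [−dorsal] has exactly /v, p, b, β, f, ɸ/ as its extension in this inventory. No smaller conjunction from the listed features achieves this: [−dorsal] alone would also admit /s, l, ʂ, ts, …/; [+labial] alone would also admit /w, ɥ/; and checking the remaining single features turns up none with this extension.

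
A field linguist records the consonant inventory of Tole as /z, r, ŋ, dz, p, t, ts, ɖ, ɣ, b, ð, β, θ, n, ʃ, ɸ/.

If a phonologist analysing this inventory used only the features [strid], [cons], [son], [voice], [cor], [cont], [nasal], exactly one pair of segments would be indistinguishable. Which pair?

β, ɣ

On the given features, /β/ and /ɣ/ have an identical profile: [-strident], [+consonantal], [-sonorant], [+voice], [-coronal], [+continuant], [-nasal]. No other two segments in the inventory coincide on all 7 features. (They do differ in [labial] and [dorsal], which are not among the given features.)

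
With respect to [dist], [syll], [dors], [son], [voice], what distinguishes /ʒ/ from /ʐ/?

/ʒ/ (voiced postalveolar fricative) and /ʐ/ (voiced retroflex fricative) agree on [-syllabic], [-dorsal], [-sonorant], [+voice]. They differ on [distributed] (/ʒ/ [+], /ʐ/ [-]).

[distributed]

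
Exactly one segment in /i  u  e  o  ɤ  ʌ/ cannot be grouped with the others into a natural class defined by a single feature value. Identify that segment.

/u, ɤ, o, e, i/ are all [+tense], but /ʌ/ (mid back unrounded lax vowel) is [-tense]. No other single segment can be removed to leave a set sharing one feature value that the removed segment lacks, so /ʌ/ is the odd one out.

ʌ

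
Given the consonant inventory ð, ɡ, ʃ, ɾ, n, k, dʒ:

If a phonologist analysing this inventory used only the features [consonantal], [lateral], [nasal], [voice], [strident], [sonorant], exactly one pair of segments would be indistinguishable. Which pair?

ɡ, ð

On the given features, /ɡ/ and /ð/ have an identical profile: [+consonantal], [−lateral], [−nasal], [+voice], [−strident], [−sonorant]. No other two segments in the inventory coincide on all 6 features. (They do differ in [continuant], [coronal] and [dorsal], which are not among the given features.)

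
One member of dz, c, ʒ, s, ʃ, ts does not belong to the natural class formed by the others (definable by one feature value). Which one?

c

/ts, s, ʃ, ʒ, dz/ are all [+strident], but /c/ (voiceless palatal stop) is [-strident]. No other single segment can be removed to leave a set sharing one feature value that the removed segment lacks, so /c/ is the odd one out.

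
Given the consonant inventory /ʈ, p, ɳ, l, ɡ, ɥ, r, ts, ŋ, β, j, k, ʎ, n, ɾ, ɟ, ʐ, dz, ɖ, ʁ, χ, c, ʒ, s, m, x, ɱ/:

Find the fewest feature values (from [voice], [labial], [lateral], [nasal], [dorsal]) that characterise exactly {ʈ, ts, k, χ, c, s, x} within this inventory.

The class [−voice], [−labial] has exactly /ʈ, ts, k, χ, c, s, x/ as its extension in this inventory. No smaller conjunction from the listed features achieves this: [−labial] alone would also admit /ɳ, l, ɡ, r, …/; [−voice] alone would also admit /p/; and checking the remaining single features turns up none with this extension.

[−voice, −labial]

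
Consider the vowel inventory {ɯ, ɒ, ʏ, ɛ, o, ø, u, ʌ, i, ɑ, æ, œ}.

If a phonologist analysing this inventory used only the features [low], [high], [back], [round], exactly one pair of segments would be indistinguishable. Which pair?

/œ/ (mid front rounded lax vowel) and /ø/ (mid front rounded tense vowel) are both [−low], [−high], [−back], [+round], so none of the listed features separates them. (They do differ in [tense], which is not among the given features.) Every other pair in the inventory differs on at least one listed feature.

œ, ø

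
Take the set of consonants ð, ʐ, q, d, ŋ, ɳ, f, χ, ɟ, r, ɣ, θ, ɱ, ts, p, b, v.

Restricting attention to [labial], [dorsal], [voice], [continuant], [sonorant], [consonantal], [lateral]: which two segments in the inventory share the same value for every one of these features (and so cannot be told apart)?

Both /ð/ and /ʐ/ are [−labial], [−dorsal], [+voice], [+continuant], [−sonorant], [+consonantal], [−lateral]. Since the list omits [strident], [anterior] and [distributed] — which do distinguish the voiced dental fricative from the voiced retroflex fricative — this pair collapses; all other pairs remain distinct.

ð, ʐ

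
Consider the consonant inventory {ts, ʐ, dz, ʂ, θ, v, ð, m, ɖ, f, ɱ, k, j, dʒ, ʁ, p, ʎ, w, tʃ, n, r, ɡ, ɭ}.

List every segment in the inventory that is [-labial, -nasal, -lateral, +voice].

The [-labial] segments are /ts, ʐ, dz, ʂ, θ, ð, ɖ, k, j, dʒ, ʁ, ʎ, tʃ, n, r, ɡ, ɭ/.
Of those, [-nasal] gives /ts, ʐ, dz, ʂ, θ, ð, ɖ, k, j, dʒ, ʁ, ʎ, tʃ, r, ɡ, ɭ/.
Then [-lateral] gives /ts, ʐ, dz, ʂ, θ, ð, ɖ, k, j, dʒ, ʁ, tʃ, r, ɡ/.
Within that set, [+voice] leaves /ʐ, dz, ð, ɖ, j, dʒ, ʁ, r, ɡ/.

ʐ, dz, ð, ɖ, j, dʒ, ʁ, r, ɡ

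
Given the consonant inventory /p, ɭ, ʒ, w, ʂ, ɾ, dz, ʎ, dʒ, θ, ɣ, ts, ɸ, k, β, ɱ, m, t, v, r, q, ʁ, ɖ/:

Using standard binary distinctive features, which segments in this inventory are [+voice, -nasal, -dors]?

Among the inventory, the [+voice] segments are /ɭ, ʒ, w, ɾ, dz, ʎ, dʒ, ɣ, β, ɱ, m, v, r, ʁ, ɖ/.
Of those, [-nasal] gives /ɭ, ʒ, w, ɾ, dz, ʎ, dʒ, ɣ, β, v, r, ʁ, ɖ/.
Then [-dorsal] leaves /ɭ, ʒ, ɾ, dz, dʒ, β, v, r, ɖ/.

ɭ, ʒ, ɾ, dz, dʒ, β, v, r, ɖ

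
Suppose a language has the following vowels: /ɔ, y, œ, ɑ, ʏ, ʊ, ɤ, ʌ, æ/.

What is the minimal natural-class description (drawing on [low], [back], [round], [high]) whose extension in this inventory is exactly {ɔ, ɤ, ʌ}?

[−high, −low, +back]

Every target segment is [−high], [−low], [+back]; each remaining inventory member fails at least one of these. Each conjunct is needed — [−low, +back] alone would also admit /ʊ/; [−high, +back] alone would also admit /ɑ/; [−high, −low] alone would also admit /œ/ — and no other combination of two listed features has exactly this extension, so three is the minimum.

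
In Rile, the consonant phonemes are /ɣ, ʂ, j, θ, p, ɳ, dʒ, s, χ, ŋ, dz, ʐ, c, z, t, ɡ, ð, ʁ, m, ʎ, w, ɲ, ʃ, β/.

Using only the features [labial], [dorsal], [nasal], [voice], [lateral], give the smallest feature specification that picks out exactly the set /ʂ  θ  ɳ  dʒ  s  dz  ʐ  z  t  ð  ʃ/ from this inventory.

[−labial, −dorsal]

Every target segment is [−labial], [−dorsal]; each remaining inventory member fails at least one of these. Each conjunct is needed — [−dorsal] alone would also admit /p, m, β/; [−labial] alone would also admit /ɣ, j, χ, ŋ, …/ — and no other single listed feature has exactly this extension, so two is the minimum.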